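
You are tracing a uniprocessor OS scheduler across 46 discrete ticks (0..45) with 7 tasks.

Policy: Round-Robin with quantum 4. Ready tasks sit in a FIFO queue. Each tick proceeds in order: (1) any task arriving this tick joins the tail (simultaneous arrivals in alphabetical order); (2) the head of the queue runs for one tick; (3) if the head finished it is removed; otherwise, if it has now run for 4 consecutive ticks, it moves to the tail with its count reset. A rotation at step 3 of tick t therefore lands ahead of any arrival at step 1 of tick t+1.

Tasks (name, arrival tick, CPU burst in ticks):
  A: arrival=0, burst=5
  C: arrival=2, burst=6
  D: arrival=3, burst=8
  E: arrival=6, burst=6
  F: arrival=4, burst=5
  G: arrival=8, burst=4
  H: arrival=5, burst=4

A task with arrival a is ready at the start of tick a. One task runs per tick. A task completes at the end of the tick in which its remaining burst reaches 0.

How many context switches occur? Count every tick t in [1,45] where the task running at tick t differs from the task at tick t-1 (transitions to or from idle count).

context switches = 12

t=0: queue=[A] q_used=0 → run A
t=1: queue=[A] q_used=1 → run A
t=2: queue=[A,C] q_used=2 → run A
t=3: queue=[A,C,D] q_used=3 → run A
t=4: queue=[C,D,A,F] q_used=0 → run C
t=5: queue=[C,D,A,F,H] q_used=1 → run C
t=6: queue=[C,D,A,F,H,E] q_used=2 → run C
t=7: queue=[C,D,A,F,H,E] q_used=3 → run C
t=8: queue=[D,A,F,H,E,C,G] q_used=0 → run D
t=9: queue=[D,A,F,H,E,C,G] q_used=1 → run D
t=10: queue=[D,A,F,H,E,C,G] q_used=2 → run D
t=11: queue=[D,A,F,H,E,C,G] q_used=3 → run D
t=12: queue=[A,F,H,E,C,G,D] q_used=0 → run A
t=13: queue=[F,H,E,C,G,D] q_used=0 → run F
t=14: queue=[F,H,E,C,G,D] q_used=1 → run F
t=15: queue=[F,H,E,C,G,D] q_used=2 → run F
t=16: queue=[F,H,E,C,G,D] q_used=3 → run F
t=17: queue=[H,E,C,G,D,F] q_used=0 → run H
t=18: queue=[H,E,C,G,D,F] q_used=1 → run H
t=19: queue=[H,E,C,G,D,F] q_used=2 → run H
t=20: queue=[H,E,C,G,D,F] q_used=3 → run H
t=21: queue=[E,C,G,D,F] q_used=0 → run E
t=22: queue=[E,C,G,D,F] q_used=1 → run E
t=23: queue=[E,C,G,D,F] q_used=2 → run E
t=24: queue=[E,C,G,D,F] q_used=3 → run E
t=25: queue=[C,G,D,F,E] q_used=0 → run C
t=26: queue=[C,G,D,F,E] q_used=1 → run C
t=27: queue=[G,D,F,E] q_used=0 → run G
t=28: queue=[G,D,F,E] q_used=1 → run G
t=29: queue=[G,D,F,E] q_used=2 → run G
t=30: queue=[G,D,F,E] q_used=3 → run G
t=31: queue=[D,F,E] q_used=0 → run D
t=32: queue=[D,F,E] q_used=1 → run D
t=33: queue=[D,F,E] q_used=2 → run D
t=34: queue=[D,F,E] q_used=3 → run D
t=35: queue=[F,E] q_used=0 → run F
t=36: queue=[E] q_used=0 → run E
t=37: queue=[E] q_used=1 → run E
t=38: (idle)
t=39: (idle)
t=40: (idle)
t=41: (idle)
t=42: (idle)
t=43: (idle)
t=44: (idle)
t=45: (idle)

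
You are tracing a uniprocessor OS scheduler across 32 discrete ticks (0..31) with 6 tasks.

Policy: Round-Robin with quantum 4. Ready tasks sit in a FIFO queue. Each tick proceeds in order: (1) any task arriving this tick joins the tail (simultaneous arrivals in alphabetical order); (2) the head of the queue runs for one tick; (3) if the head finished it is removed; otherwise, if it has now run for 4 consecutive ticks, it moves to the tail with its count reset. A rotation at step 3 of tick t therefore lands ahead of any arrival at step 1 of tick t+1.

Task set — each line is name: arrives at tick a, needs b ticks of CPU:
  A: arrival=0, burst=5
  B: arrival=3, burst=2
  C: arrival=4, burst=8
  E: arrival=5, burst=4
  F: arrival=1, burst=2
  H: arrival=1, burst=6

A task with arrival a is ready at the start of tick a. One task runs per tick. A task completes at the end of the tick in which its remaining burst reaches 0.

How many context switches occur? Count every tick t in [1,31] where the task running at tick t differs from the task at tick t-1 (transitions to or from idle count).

context switches = 9

t=0: queue=[A] q_used=0 → run A
t=1: queue=[A,F,H] q_used=1 → run A
t=2: queue=[A,F,H] q_used=2 → run A
t=3: queue=[A,F,H,B] q_used=3 → run A
t=4: queue=[F,H,B,A,C] q_used=0 → run F
t=5: queue=[F,H,B,A,C,E] q_used=1 → run F
t=6: queue=[H,B,A,C,E] q_used=0 → run H
t=7: queue=[H,B,A,C,E] q_used=1 → run H
t=8: queue=[H,B,A,C,E] q_used=2 → run H
t=9: queue=[H,B,A,C,E] q_used=3 → run H
t=10: queue=[B,A,C,E,H] q_used=0 → run B
t=11: queue=[B,A,C,E,H] q_used=1 → run B
t=12: queue=[A,C,E,H] q_used=0 → run A
t=13: queue=[C,E,H] q_used=0 → run C
t=14: queue=[C,E,H] q_used=1 → run C
t=15: queue=[C,E,H] q_used=2 → run C
t=16: queue=[C,E,H] q_used=3 → run C
t=17: queue=[E,H,C] q_used=0 → run E
t=18: queue=[E,H,C] q_used=1 → run E
t=19: queue=[E,H,C] q_used=2 → run E
t=20: queue=[E,H,C] q_used=3 → run E
t=21: queue=[H,C] q_used=0 → run H
t=22: queue=[H,C] q_used=1 → run H
t=23: queue=[C] q_used=0 → run C
t=24: queue=[C] q_used=1 → run C
t=25: queue=[C] q_used=2 → run C
t=26: queue=[C] q_used=3 → run C
t=27: (idle)
t=28: (idle)
t=29: (idle)
t=30: (idle)
t=31: (idle)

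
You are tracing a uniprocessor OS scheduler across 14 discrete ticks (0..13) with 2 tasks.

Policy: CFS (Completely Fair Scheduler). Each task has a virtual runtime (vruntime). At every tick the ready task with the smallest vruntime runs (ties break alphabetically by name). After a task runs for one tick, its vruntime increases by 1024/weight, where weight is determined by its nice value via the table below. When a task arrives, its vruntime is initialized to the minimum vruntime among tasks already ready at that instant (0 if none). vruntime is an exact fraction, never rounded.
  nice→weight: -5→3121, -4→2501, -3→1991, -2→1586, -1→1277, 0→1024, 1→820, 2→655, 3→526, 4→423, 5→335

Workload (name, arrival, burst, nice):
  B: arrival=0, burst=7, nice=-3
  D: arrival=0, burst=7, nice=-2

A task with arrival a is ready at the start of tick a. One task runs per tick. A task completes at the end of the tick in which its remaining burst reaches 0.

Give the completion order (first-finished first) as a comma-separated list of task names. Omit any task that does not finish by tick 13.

completion order = B, D

t=0: vr[B=0 D=0] → run B
t=1: vr[B=1024/1991 D=0] → run D
t=2: vr[B=1024/1991 D=512/793] → run B
t=3: vr[B=2048/1991 D=512/793] → run D
t=4: vr[B=2048/1991 D=1024/793] → run B
t=5: vr[B=3072/1991 D=1024/793] → run D
t=6: vr[B=3072/1991 D=1536/793] → run B
t=7: vr[B=4096/1991 D=1536/793] → run D
t=8: vr[B=4096/1991 D=2048/793] → run B
t=9: vr[B=5120/1991 D=2048/793] → run B
t=10: vr[B=6144/1991 D=2048/793] → run D
t=11: vr[B=6144/1991 D=2560/793] → run B
t=12: vr[D=2560/793] → run D
t=13: vr[D=3072/793] → run D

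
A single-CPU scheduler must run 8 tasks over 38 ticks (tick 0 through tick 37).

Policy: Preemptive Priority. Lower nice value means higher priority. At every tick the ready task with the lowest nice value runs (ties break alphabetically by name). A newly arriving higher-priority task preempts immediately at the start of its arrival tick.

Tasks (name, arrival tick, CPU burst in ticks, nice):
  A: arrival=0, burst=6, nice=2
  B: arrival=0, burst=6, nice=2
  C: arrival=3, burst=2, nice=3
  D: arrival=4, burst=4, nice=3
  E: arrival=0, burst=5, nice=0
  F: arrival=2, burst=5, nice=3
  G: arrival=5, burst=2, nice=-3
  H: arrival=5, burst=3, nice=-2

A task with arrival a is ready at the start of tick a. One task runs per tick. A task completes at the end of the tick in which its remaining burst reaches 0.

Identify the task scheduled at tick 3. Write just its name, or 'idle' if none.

t=0: ready={A,B,E} → run E
t=1: ready={A,B,E} → run E
t=2: ready={A,B,E,F} → run E
t=3: ready={A,B,C,E,F} → run E
t=4: ready={A,B,C,D,E,F} → run E
t=5: ready={A,B,C,D,F,G,H} → run G
t=6: ready={A,B,C,D,F,G,H} → run G
t=7: ready={A,B,C,D,F,H} → run H
t=8: ready={A,B,C,D,F,H} → run H
t=9: ready={A,B,C,D,F,H} → run H
t=10: ready={A,B,C,D,F} → run A
t=11: ready={A,B,C,D,F} → run A
t=12: ready={A,B,C,D,F} → run A
t=13: ready={A,B,C,D,F} → run A
t=14: ready={A,B,C,D,F} → run A
t=15: ready={A,B,C,D,F} → run A
t=16: ready={B,C,D,F} → run B
t=17: ready={B,C,D,F} → run B
t=18: ready={B,C,D,F} → run B
t=19: ready={B,C,D,F} → run B
t=20: ready={B,C,D,F} → run B
t=21: ready={B,C,D,F} → run B
t=22: ready={C,D,F} → run C
t=23: ready={C,D,F} → run C
t=24: ready={D,F} → run D
t=25: ready={D,F} → run D
t=26: ready={D,F} → run D
t=27: ready={D,F} → run D
t=28: ready={F} → run F
t=29: ready={F} → run F
t=30: ready={F} → run F
t=31: ready={F} → run F
t=32: ready={F} → run F
t=33: (idle)
t=34: (idle)
t=35: (idle)
t=36: (idle)
t=37: (idle)

running at tick 3 = E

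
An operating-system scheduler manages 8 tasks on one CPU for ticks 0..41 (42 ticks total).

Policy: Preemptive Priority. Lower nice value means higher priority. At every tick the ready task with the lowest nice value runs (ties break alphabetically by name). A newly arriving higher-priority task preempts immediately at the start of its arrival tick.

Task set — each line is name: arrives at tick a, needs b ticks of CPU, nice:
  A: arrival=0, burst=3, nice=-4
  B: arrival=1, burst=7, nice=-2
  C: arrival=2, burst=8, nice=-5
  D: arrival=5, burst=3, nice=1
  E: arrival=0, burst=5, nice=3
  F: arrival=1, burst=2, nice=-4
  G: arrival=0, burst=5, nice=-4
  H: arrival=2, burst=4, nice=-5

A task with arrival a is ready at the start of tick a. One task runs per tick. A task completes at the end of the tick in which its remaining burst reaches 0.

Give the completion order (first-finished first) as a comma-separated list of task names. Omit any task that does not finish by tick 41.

completion order = C, H, A, F, G, B, D, E

t=0: ready={A,E,G} → run A
t=1: ready={A,B,E,F,G} → run A
t=2: ready={A,B,C,E,F,G,H} → run C
t=3: ready={A,B,C,E,F,G,H} → run C
t=4: ready={A,B,C,E,F,G,H} → run C
t=5: ready={A,B,C,D,E,F,G,H} → run C
t=6: ready={A,B,C,D,E,F,G,H} → run C
t=7: ready={A,B,C,D,E,F,G,H} → run C
t=8: ready={A,B,C,D,E,F,G,H} → run C
t=9: ready={A,B,C,D,E,F,G,H} → run C
t=10: ready={A,B,D,E,F,G,H} → run H
t=11: ready={A,B,D,E,F,G,H} → run H
t=12: ready={A,B,D,E,F,G,H} → run H
t=13: ready={A,B,D,E,F,G,H} → run H
t=14: ready={A,B,D,E,F,G} → run A
t=15: ready={B,D,E,F,G} → run F
t=16: ready={B,D,E,F,G} → run F
t=17: ready={B,D,E,G} → run G
t=18: ready={B,D,E,G} → run G
t=19: ready={B,D,E,G} → run G
t=20: ready={B,D,E,G} → run G
t=21: ready={B,D,E,G} → run G
t=22: ready={B,D,E} → run B
t=23: ready={B,D,E} → run B
t=24: ready={B,D,E} → run B
t=25: ready={B,D,E} → run B
t=26: ready={B,D,E} → run B
t=27: ready={B,D,E} → run B
t=28: ready={B,D,E} → run B
t=29: ready={D,E} → run D
t=30: ready={D,E} → run D
t=31: ready={D,E} → run D
t=32: ready={E} → run E
t=33: ready={E} → run E
t=34: ready={E} → run E
t=35: ready={E} → run E
t=36: ready={E} → run E
t=37: (idle)
t=38: (idle)
t=39: (idle)
t=40: (idle)
t=41: (idle)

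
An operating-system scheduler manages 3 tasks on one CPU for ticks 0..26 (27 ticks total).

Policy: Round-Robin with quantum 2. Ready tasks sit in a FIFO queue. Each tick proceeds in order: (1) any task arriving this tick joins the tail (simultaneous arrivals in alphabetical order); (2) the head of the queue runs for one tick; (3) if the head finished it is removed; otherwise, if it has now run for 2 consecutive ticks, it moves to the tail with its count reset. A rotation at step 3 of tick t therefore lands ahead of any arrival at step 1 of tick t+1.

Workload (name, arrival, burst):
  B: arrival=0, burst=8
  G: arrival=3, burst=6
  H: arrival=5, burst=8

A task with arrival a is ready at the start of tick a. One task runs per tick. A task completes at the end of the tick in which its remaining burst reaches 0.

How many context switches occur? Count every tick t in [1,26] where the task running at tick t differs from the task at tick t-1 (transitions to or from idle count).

context switches = 9

t=0: queue=[B] q_used=0 → run B
t=1: queue=[B] q_used=1 → run B
t=2: queue=[B] q_used=0 → run B
t=3: queue=[B,G] q_used=1 → run B
t=4: queue=[G,B] q_used=0 → run G
t=5: queue=[G,B,H] q_used=1 → run G
t=6: queue=[B,H,G] q_used=0 → run B
t=7: queue=[B,H,G] q_used=1 → run B
t=8: queue=[H,G,B] q_used=0 → run H
t=9: queue=[H,G,B] q_used=1 → run H
t=10: queue=[G,B,H] q_used=0 → run G
t=11: queue=[G,B,H] q_used=1 → run G
t=12: queue=[B,H,G] q_used=0 → run B
t=13: queue=[B,H,G] q_used=1 → run B
t=14: queue=[H,G] q_used=0 → run H
t=15: queue=[H,G] q_used=1 → run H
t=16: queue=[G,H] q_used=0 → run G
t=17: queue=[G,H] q_used=1 → run G
t=18: queue=[H] q_used=0 → run H
t=19: queue=[H] q_used=1 → run H
t=20: queue=[H] q_used=0 → run H
t=21: queue=[H] q_used=1 → run H
t=22: (idle)
t=23: (idle)
t=24: (idle)
t=25: (idle)
t=26: (idle)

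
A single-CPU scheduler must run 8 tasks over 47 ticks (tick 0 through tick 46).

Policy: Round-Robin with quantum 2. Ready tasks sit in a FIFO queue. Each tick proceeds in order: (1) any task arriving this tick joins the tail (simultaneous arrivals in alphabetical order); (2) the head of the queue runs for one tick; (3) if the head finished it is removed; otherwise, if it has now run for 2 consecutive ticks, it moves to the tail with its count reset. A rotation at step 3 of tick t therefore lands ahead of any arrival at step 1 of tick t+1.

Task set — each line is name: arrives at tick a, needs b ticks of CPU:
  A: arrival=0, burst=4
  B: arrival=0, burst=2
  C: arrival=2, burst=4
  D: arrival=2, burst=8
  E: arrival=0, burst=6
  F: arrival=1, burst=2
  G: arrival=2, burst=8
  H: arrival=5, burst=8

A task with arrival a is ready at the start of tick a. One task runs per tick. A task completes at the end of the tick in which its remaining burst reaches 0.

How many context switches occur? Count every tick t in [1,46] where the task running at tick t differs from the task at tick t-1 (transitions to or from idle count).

t=0: queue=[A,B,E] q_used=0 → run A
t=1: queue=[A,B,E,F] q_used=1 → run A
t=2: queue=[B,E,F,A,C,D,G] q_used=0 → run B
t=3: queue=[B,E,F,A,C,D,G] q_used=1 → run B
t=4: queue=[E,F,A,C,D,G] q_used=0 → run E
t=5: queue=[E,F,A,C,D,G,H] q_used=1 → run E
t=6: queue=[F,A,C,D,G,H,E] q_used=0 → run F
t=7: queue=[F,A,C,D,G,H,E] q_used=1 → run F
t=8: queue=[A,C,D,G,H,E] q_used=0 → run A
t=9: queue=[A,C,D,G,H,E] q_used=1 → run A
t=10: queue=[C,D,G,H,E] q_used=0 → run C
t=11: queue=[C,D,G,H,E] q_used=1 → run C
t=12: queue=[D,G,H,E,C] q_used=0 → run D
t=13: queue=[D,G,H,E,C] q_used=1 → run D
t=14: queue=[G,H,E,C,D] q_used=0 → run G
t=15: queue=[G,H,E,C,D] q_used=1 → run G
t=16: queue=[H,E,C,D,G] q_used=0 → run H
t=17: queue=[H,E,C,D,G] q_used=1 → run H
t=18: queue=[E,C,D,G,H] q_used=0 → run E
t=19: queue=[E,C,D,G,H] q_used=1 → run E
t=20: queue=[C,D,G,H,E] q_used=0 → run C
t=21: queue=[C,D,G,H,E] q_used=1 → run C
t=22: queue=[D,G,H,E] q_used=0 → run D
t=23: queue=[D,G,H,E] q_used=1 → run D
t=24: queue=[G,H,E,D] q_used=0 → run G
t=25: queue=[G,H,E,D] q_used=1 → run G
t=26: queue=[H,E,D,G] q_used=0 → run H
t=27: queue=[H,E,D,G] q_used=1 → run H
t=28: queue=[E,D,G,H] q_used=0 → run E
t=29: queue=[E,D,G,H] q_used=1 → run E
t=30: queue=[D,G,H] q_used=0 → run D
t=31: queue=[D,G,H] q_used=1 → run D
t=32: queue=[G,H,D] q_used=0 → run G
t=33: queue=[G,H,D] q_used=1 → run G
t=34: queue=[H,D,G] q_used=0 → run H
t=35: queue=[H,D,G] q_used=1 → run H
t=36: queue=[D,G,H] q_used=0 → run D
t=37: queue=[D,G,H] q_used=1 → run D
t=38: queue=[G,H] q_used=0 → run G
t=39: queue=[G,H] q_used=1 → run G
t=40: queue=[H] q_used=0 → run H
t=41: queue=[H] q_used=1 → run H
t=42: (idle)
t=43: (idle)
t=44: (idle)
t=45: (idle)
t=46: (idle)

context switches = 21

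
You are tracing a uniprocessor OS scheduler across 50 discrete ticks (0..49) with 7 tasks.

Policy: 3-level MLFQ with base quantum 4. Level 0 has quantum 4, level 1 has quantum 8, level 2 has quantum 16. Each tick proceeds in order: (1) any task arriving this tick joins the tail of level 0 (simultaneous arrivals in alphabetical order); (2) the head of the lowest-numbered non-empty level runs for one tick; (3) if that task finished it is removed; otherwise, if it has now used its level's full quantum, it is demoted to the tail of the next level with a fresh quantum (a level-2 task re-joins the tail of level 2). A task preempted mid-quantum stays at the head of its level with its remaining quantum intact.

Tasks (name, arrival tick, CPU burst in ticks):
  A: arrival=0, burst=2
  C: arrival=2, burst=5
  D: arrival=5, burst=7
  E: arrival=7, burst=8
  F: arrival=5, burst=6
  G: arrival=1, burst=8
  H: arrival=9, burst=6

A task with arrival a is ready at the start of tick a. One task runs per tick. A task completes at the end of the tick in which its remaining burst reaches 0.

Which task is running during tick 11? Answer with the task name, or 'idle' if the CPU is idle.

t=0: L0/L1/L2 = A/-/- → run A
t=1: L0/L1/L2 = AG/-/- → run A
t=2: L0/L1/L2 = GC/-/- → run G
t=3: L0/L1/L2 = GC/-/- → run G
t=4: L0/L1/L2 = GC/-/- → run G
t=5: L0/L1/L2 = GCDF/-/- → run G
t=6: L0/L1/L2 = CDF/G/- → run C
t=7: L0/L1/L2 = CDFE/G/- → run C
t=8: L0/L1/L2 = CDFE/G/- → run C
t=9: L0/L1/L2 = CDFEH/G/- → run C
t=10: L0/L1/L2 = DFEH/GC/- → run D
t=11: L0/L1/L2 = DFEH/GC/- → run D
t=12: L0/L1/L2 = DFEH/GC/- → run D
t=13: L0/L1/L2 = DFEH/GC/- → run D
t=14: L0/L1/L2 = FEH/GCD/- → run F
t=15: L0/L1/L2 = FEH/GCD/- → run F
t=16: L0/L1/L2 = FEH/GCD/- → run F
t=17: L0/L1/L2 = FEH/GCD/- → run F
t=18: L0/L1/L2 = EH/GCDF/- → run E
t=19: L0/L1/L2 = EH/GCDF/- → run E
t=20: L0/L1/L2 = EH/GCDF/- → run E
t=21: L0/L1/L2 = EH/GCDF/- → run E
t=22: L0/L1/L2 = H/GCDFE/- → run H
t=23: L0/L1/L2 = H/GCDFE/- → run H
t=24: L0/L1/L2 = H/GCDFE/- → run H
t=25: L0/L1/L2 = H/GCDFE/- → run H
t=26: L0/L1/L2 = -/GCDFEH/- → run G
t=27: L0/L1/L2 = -/GCDFEH/- → run G
t=28: L0/L1/L2 = -/GCDFEH/- → run G
t=29: L0/L1/L2 = -/GCDFEH/- → run G
t=30: L0/L1/L2 = -/CDFEH/- → run C
t=31: L0/L1/L2 = -/DFEH/- → run D
t=32: L0/L1/L2 = -/DFEH/- → run D
t=33: L0/L1/L2 = -/DFEH/- → run D
t=34: L0/L1/L2 = -/FEH/- → run F
t=35: L0/L1/L2 = -/FEH/- → run F
t=36: L0/L1/L2 = -/EH/- → run E
t=37: L0/L1/L2 = -/EH/- → run E
t=38: L0/L1/L2 = -/EH/- → run E
t=39: L0/L1/L2 = -/EH/- → run E
t=40: L0/L1/L2 = -/H/- → run H
t=41: L0/L1/L2 = -/H/- → run H
t=42: (idle)
t=43: (idle)
t=44: (idle)
t=45: (idle)
t=46: (idle)
t=47: (idle)
t=48: (idle)
t=49: (idle)

running at tick 11 = D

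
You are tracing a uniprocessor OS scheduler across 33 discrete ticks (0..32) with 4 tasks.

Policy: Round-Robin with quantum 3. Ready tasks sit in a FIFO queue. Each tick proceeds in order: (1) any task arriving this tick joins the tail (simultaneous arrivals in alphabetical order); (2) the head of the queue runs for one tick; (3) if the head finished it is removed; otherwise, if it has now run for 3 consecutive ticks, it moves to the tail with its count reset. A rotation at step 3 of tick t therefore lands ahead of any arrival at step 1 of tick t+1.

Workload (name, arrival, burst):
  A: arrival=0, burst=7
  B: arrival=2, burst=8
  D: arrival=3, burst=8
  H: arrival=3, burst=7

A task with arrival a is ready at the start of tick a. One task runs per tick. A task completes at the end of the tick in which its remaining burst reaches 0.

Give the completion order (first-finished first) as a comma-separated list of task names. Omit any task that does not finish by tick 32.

t=0: queue=[A] q_used=0 → run A
t=1: queue=[A] q_used=1 → run A
t=2: queue=[A,B] q_used=2 → run A
t=3: queue=[B,A,D,H] q_used=0 → run B
t=4: queue=[B,A,D,H] q_used=1 → run B
t=5: queue=[B,A,D,H] q_used=2 → run B
t=6: queue=[A,D,H,B] q_used=0 → run A
t=7: queue=[A,D,H,B] q_used=1 → run A
t=8: queue=[A,D,H,B] q_used=2 → run A
t=9: queue=[D,H,B,A] q_used=0 → run D
t=10: queue=[D,H,B,A] q_used=1 → run D
t=11: queue=[D,H,B,A] q_used=2 → run D
t=12: queue=[H,B,A,D] q_used=0 → run H
t=13: queue=[H,B,A,D] q_used=1 → run H
t=14: queue=[H,B,A,D] q_used=2 → run H
t=15: queue=[B,A,D,H] q_used=0 → run B
t=16: queue=[B,A,D,H] q_used=1 → run B
t=17: queue=[B,A,D,H] q_used=2 → run B
t=18: queue=[A,D,H,B] q_used=0 → run A
t=19: queue=[D,H,B] q_used=0 → run D
t=20: queue=[D,H,B] q_used=1 → run D
t=21: queue=[D,H,B] q_used=2 → run D
t=22: queue=[H,B,D] q_used=0 → run H
t=23: queue=[H,B,D] q_used=1 → run H
t=24: queue=[H,B,D] q_used=2 → run H
t=25: queue=[B,D,H] q_used=0 → run B
t=26: queue=[B,D,H] q_used=1 → run B
t=27: queue=[D,H] q_used=0 → run D
t=28: queue=[D,H] q_used=1 → run D
t=29: queue=[H] q_used=0 → run H
t=30: (idle)
t=31: (idle)
t=32: (idle)

completion order = A, B, D, H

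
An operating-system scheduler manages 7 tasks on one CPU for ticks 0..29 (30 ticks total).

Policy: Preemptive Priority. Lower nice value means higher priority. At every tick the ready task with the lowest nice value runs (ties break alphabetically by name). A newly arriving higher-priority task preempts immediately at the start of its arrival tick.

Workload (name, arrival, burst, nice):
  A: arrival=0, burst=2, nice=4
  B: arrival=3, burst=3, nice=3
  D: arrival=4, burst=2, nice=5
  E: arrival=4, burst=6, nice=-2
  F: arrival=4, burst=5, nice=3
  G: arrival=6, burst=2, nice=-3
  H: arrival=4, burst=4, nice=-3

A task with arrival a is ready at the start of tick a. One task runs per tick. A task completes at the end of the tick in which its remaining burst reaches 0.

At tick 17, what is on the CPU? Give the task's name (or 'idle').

running at tick 17 = B

t=0: ready={A} → run A
t=1: ready={A} → run A
t=2: (idle)
t=3: ready={B} → run B
t=4: ready={B,D,E,F,H} → run H
t=5: ready={B,D,E,F,H} → run H
t=6: ready={B,D,E,F,G,H} → run G
t=7: ready={B,D,E,F,G,H} → run G
t=8: ready={B,D,E,F,H} → run H
t=9: ready={B,D,E,F,H} → run H
t=10: ready={B,D,E,F} → run E
t=11: ready={B,D,E,F} → run E
t=12: ready={B,D,E,F} → run E
t=13: ready={B,D,E,F} → run E
t=14: ready={B,D,E,F} → run E
t=15: ready={B,D,E,F} → run E
t=16: ready={B,D,F} → run B
t=17: ready={B,D,F} → run B
t=18: ready={D,F} → run F
t=19: ready={D,F} → run F
t=20: ready={D,F} → run F
t=21: ready={D,F} → run F
t=22: ready={D,F} → run F
t=23: ready={D} → run D
t=24: ready={D} → run D
t=25: (idle)
t=26: (idle)
t=27: (idle)
t=28: (idle)
t=29: (idle)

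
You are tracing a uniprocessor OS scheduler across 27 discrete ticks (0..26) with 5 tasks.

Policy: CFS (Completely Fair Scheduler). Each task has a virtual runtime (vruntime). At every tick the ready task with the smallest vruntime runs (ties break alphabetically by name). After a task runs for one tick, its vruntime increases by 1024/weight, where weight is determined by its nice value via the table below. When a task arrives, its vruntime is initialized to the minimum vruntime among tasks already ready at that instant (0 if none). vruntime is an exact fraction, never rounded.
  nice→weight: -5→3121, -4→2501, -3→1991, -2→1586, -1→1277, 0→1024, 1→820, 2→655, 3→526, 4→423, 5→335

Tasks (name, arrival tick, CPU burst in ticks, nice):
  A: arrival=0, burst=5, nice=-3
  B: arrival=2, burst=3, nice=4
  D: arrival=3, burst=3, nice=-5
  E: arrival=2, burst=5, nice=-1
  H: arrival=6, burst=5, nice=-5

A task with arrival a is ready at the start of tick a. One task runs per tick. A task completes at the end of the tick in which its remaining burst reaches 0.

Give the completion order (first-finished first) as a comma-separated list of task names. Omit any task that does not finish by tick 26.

completion order = D, A, H, E, B

t=0: vr[A=0] → run A
t=1: vr[A=1024/1991] → run A
t=2: vr[A=2048/1991 B=2048/1991 E=2048/1991] → run A
t=3: vr[A=3072/1991 B=2048/1991 D=2048/1991 E=2048/1991] → run B
t=4: vr[A=3072/1991 B=2905088/842193 D=2048/1991 E=2048/1991] → run D
t=5: vr[A=3072/1991 B=2905088/842193 D=8430592/6213911 E=2048/1991] → run E
t=6: vr[A=3072/1991 B=2905088/842193 D=8430592/6213911 E=4654080/2542507 H=8430592/6213911] → run D
t=7: vr[A=3072/1991 B=2905088/842193 D=10469376/6213911 E=4654080/2542507 H=8430592/6213911] → run H
t=8: vr[A=3072/1991 B=2905088/842193 D=10469376/6213911 E=4654080/2542507 H=10469376/6213911] → run A
t=9: vr[A=4096/1991 B=2905088/842193 D=10469376/6213911 E=4654080/2542507 H=10469376/6213911] → run D
t=10: vr[A=4096/1991 B=2905088/842193 E=4654080/2542507 H=10469376/6213911] → run H
t=11: vr[A=4096/1991 B=2905088/842193 E=4654080/2542507 H=12508160/6213911] → run E
t=12: vr[A=4096/1991 B=2905088/842193 E=6692864/2542507 H=12508160/6213911] → run H
t=13: vr[A=4096/1991 B=2905088/842193 E=6692864/2542507 H=14546944/6213911] → run A
t=14: vr[B=2905088/842193 E=6692864/2542507 H=14546944/6213911] → run H
t=15: vr[B=2905088/842193 E=6692864/2542507 H=16585728/6213911] → run E
t=16: vr[B=2905088/842193 E=8731648/2542507 H=16585728/6213911] → run H
t=17: vr[B=2905088/842193 E=8731648/2542507] → run E
t=18: vr[B=2905088/842193 E=10770432/2542507] → run B
t=19: vr[B=4943872/842193 E=10770432/2542507] → run E
t=20: vr[B=4943872/842193] → run B
t=21: (idle)
t=22: (idle)
t=23: (idle)
t=24: (idle)
t=25: (idle)
t=26: (idle)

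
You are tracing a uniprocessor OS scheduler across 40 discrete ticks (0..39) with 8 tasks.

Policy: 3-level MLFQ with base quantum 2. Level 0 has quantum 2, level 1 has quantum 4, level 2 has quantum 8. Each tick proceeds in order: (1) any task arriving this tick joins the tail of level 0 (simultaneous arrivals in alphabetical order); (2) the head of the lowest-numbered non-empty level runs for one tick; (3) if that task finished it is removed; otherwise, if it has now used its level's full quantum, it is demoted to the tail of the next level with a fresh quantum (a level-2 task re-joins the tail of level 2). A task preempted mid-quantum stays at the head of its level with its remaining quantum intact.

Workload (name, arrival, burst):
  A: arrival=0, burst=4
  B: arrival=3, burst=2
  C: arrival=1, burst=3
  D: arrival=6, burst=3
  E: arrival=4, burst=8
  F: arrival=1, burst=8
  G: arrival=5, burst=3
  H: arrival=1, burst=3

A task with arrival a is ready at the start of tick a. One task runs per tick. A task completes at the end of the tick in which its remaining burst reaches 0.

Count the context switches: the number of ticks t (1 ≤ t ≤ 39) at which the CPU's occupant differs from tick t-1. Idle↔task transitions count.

context switches = 17

t=0: L0/L1/L2 = A/-/- → run A
t=1: L0/L1/L2 = ACFH/-/- → run A
t=2: L0/L1/L2 = CFH/A/- → run C
t=3: L0/L1/L2 = CFHB/A/- → run C
t=4: L0/L1/L2 = FHBE/AC/- → run F
t=5: L0/L1/L2 = FHBEG/AC/- → run F
t=6: L0/L1/L2 = HBEGD/ACF/- → run H
t=7: L0/L1/L2 = HBEGD/ACF/- → run H
t=8: L0/L1/L2 = BEGD/ACFH/- → run B
t=9: L0/L1/L2 = BEGD/ACFH/- → run B
t=10: L0/L1/L2 = EGD/ACFH/- → run E
t=11: L0/L1/L2 = EGD/ACFH/- → run E
t=12: L0/L1/L2 = GD/ACFHE/- → run G
t=13: L0/L1/L2 = GD/ACFHE/- → run G
t=14: L0/L1/L2 = D/ACFHEG/- → run D
t=15: L0/L1/L2 = D/ACFHEG/- → run D
t=16: L0/L1/L2 = -/ACFHEGD/- → run A
t=17: L0/L1/L2 = -/ACFHEGD/- → run A
t=18: L0/L1/L2 = -/CFHEGD/- → run C
t=19: L0/L1/L2 = -/FHEGD/- → run F
t=20: L0/L1/L2 = -/FHEGD/- → run F
t=21: L0/L1/L2 = -/FHEGD/- → run F
t=22: L0/L1/L2 = -/FHEGD/- → run F
t=23: L0/L1/L2 = -/HEGD/F → run H
t=24: L0/L1/L2 = -/EGD/F → run E
t=25: L0/L1/L2 = -/EGD/F → run E
t=26: L0/L1/L2 = -/EGD/F → run E
t=27: L0/L1/L2 = -/EGD/F → run E
t=28: L0/L1/L2 = -/GD/FE → run G
t=29: L0/L1/L2 = -/D/FE → run D
t=30: L0/L1/L2 = -/-/FE → run F
t=31: L0/L1/L2 = -/-/FE → run F
t=32: L0/L1/L2 = -/-/E → run E
t=33: L0/L1/L2 = -/-/E → run E
t=34: (idle)
t=35: (idle)
t=36: (idle)
t=37: (idle)
t=38: (idle)
t=39: (idle)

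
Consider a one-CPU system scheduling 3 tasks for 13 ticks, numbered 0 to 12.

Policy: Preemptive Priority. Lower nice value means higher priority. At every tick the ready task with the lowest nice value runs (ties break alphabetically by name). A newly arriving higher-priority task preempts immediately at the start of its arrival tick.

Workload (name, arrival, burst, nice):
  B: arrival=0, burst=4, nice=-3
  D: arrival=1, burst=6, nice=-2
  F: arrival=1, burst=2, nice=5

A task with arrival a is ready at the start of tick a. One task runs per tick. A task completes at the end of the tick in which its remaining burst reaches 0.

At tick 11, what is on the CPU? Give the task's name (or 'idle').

running at tick 11 = F

t=0: ready={B} → run B
t=1: ready={B,D,F} → run B
t=2: ready={B,D,F} → run B
t=3: ready={B,D,F} → run B
t=4: ready={D,F} → run D
t=5: ready={D,F} → run D
t=6: ready={D,F} → run D
t=7: ready={D,F} → run D
t=8: ready={D,F} → run D
t=9: ready={D,F} → run D
t=10: ready={F} → run F
t=11: ready={F} → run F
t=12: (idle)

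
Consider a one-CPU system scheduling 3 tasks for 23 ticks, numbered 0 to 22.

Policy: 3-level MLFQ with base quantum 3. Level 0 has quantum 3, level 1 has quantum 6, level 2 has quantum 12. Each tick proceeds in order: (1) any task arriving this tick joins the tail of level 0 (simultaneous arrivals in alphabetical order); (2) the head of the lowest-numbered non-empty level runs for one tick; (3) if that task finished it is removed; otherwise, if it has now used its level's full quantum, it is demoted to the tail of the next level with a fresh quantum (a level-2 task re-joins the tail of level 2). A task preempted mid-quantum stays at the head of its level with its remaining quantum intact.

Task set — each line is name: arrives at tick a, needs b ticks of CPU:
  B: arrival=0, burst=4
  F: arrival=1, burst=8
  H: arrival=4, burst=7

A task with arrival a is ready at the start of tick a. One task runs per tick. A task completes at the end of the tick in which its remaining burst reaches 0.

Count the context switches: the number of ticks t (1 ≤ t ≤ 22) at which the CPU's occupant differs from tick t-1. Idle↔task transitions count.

context switches = 6

t=0: L0/L1/L2 = B/-/- → run B
t=1: L0/L1/L2 = BF/-/- → run B
t=2: L0/L1/L2 = BF/-/- → run B
t=3: L0/L1/L2 = F/B/- → run F
t=4: L0/L1/L2 = FH/B/- → run F
t=5: L0/L1/L2 = FH/B/- → run F
t=6: L0/L1/L2 = H/BF/- → run H
t=7: L0/L1/L2 = H/BF/- → run H
t=8: L0/L1/L2 = H/BF/- → run H
t=9: L0/L1/L2 = -/BFH/- → run B
t=10: L0/L1/L2 = -/FH/- → run F
t=11: L0/L1/L2 = -/FH/- → run F
t=12: L0/L1/L2 = -/FH/- → run F
t=13: L0/L1/L2 = -/FH/- → run F
t=14: L0/L1/L2 = -/FH/- → run F
t=15: L0/L1/L2 = -/H/- → run H
t=16: L0/L1/L2 = -/H/- → run H
t=17: L0/L1/L2 = -/H/- → run H
t=18: L0/L1/L2 = -/H/- → run H
t=19: (idle)
t=20: (idle)
t=21: (idle)
t=22: (idle)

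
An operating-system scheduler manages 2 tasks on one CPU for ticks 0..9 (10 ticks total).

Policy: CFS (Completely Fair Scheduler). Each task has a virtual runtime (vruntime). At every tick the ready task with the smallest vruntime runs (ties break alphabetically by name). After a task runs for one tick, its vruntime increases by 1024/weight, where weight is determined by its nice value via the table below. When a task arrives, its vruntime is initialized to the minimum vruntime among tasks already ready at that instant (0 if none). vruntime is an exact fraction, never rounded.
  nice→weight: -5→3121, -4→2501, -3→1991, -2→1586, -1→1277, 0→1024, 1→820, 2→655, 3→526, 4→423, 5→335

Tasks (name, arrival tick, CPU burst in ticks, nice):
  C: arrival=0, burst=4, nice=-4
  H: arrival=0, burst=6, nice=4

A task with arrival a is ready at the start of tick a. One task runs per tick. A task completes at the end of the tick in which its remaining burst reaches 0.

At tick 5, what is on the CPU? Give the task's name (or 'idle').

t=0: vr[C=0 H=0] → run C
t=1: vr[C=1024/2501 H=0] → run H
t=2: vr[C=1024/2501 H=1024/423] → run C
t=3: vr[C=2048/2501 H=1024/423] → run C
t=4: vr[C=3072/2501 H=1024/423] → run C
t=5: vr[H=1024/423] → run H
t=6: vr[H=2048/423] → run H
t=7: vr[H=1024/141] → run H
t=8: vr[H=4096/423] → run H
t=9: vr[H=5120/423] → run H

running at tick 5 = H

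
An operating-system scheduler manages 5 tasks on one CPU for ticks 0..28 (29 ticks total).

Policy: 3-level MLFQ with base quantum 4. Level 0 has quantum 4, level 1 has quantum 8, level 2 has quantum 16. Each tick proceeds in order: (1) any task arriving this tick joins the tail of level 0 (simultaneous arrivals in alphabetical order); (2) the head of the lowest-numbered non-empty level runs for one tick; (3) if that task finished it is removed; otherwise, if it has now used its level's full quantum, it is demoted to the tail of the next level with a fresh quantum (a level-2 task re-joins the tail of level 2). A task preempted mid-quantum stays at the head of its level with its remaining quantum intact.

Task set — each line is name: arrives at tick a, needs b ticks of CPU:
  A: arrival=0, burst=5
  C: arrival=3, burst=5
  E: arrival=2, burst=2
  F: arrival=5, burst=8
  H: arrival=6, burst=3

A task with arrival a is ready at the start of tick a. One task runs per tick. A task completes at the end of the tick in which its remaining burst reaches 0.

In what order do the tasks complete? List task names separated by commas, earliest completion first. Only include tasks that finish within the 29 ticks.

t=0: L0/L1/L2 = A/-/- → run A
t=1: L0/L1/L2 = A/-/- → run A
t=2: L0/L1/L2 = AE/-/- → run A
t=3: L0/L1/L2 = AEC/-/- → run A
t=4: L0/L1/L2 = EC/A/- → run E
t=5: L0/L1/L2 = ECF/A/- → run E
t=6: L0/L1/L2 = CFH/A/- → run C
t=7: L0/L1/L2 = CFH/A/- → run C
t=8: L0/L1/L2 = CFH/A/- → run C
t=9: L0/L1/L2 = CFH/A/- → run C
t=10: L0/L1/L2 = FH/AC/- → run F
t=11: L0/L1/L2 = FH/AC/- → run F
t=12: L0/L1/L2 = FH/AC/- → run F
t=13: L0/L1/L2 = FH/AC/- → run F
t=14: L0/L1/L2 = H/ACF/- → run H
t=15: L0/L1/L2 = H/ACF/- → run H
t=16: L0/L1/L2 = H/ACF/- → run H
t=17: L0/L1/L2 = -/ACF/- → run A
t=18: L0/L1/L2 = -/CF/- → run C
t=19: L0/L1/L2 = -/F/- → run F
t=20: L0/L1/L2 = -/F/- → run F
t=21: L0/L1/L2 = -/F/- → run F
t=22: L0/L1/L2 = -/F/- → run F
t=23: (idle)
t=24: (idle)
t=25: (idle)
t=26: (idle)
t=27: (idle)
t=28: (idle)

completion order = E, H, A, C, F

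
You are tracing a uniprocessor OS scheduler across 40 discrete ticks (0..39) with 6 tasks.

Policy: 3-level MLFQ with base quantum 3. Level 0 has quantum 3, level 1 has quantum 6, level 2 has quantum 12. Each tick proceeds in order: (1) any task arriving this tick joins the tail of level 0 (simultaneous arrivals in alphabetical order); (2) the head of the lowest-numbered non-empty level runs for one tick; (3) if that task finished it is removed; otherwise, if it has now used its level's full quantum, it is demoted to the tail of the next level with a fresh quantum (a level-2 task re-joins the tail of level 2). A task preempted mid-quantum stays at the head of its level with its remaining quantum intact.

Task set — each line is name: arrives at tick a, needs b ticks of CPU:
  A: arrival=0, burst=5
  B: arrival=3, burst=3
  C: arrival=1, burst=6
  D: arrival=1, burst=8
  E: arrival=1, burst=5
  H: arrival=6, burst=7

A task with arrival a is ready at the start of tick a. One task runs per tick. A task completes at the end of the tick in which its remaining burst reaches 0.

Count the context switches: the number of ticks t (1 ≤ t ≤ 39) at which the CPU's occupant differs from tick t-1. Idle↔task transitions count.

t=0: L0/L1/L2 = A/-/- → run A
t=1: L0/L1/L2 = ACDE/-/- → run A
t=2: L0/L1/L2 = ACDE/-/- → run A
t=3: L0/L1/L2 = CDEB/A/- → run C
t=4: L0/L1/L2 = CDEB/A/- → run C
t=5: L0/L1/L2 = CDEB/A/- → run C
t=6: L0/L1/L2 = DEBH/AC/- → run D
t=7: L0/L1/L2 = DEBH/AC/- → run D
t=8: L0/L1/L2 = DEBH/AC/- → run D
t=9: L0/L1/L2 = EBH/ACD/- → run E
t=10: L0/L1/L2 = EBH/ACD/- → run E
t=11: L0/L1/L2 = EBH/ACD/- → run E
t=12: L0/L1/L2 = BH/ACDE/- → run B
t=13: L0/L1/L2 = BH/ACDE/- → run B
t=14: L0/L1/L2 = BH/ACDE/- → run B
t=15: L0/L1/L2 = H/ACDE/- → run H
t=16: L0/L1/L2 = H/ACDE/- → run H
t=17: L0/L1/L2 = H/ACDE/- → run H
t=18: L0/L1/L2 = -/ACDEH/- → run A
t=19: L0/L1/L2 = -/ACDEH/- → run A
t=20: L0/L1/L2 = -/CDEH/- → run C
t=21: L0/L1/L2 = -/CDEH/- → run C
t=22: L0/L1/L2 = -/CDEH/- → run C
t=23: L0/L1/L2 = -/DEH/- → run D
t=24: L0/L1/L2 = -/DEH/- → run D
t=25: L0/L1/L2 = -/DEH/- → run D
t=26: L0/L1/L2 = -/DEH/- → run D
t=27: L0/L1/L2 = -/DEH/- → run D
t=28: L0/L1/L2 = -/EH/- → run E
t=29: L0/L1/L2 = -/EH/- → run E
t=30: L0/L1/L2 = -/H/- → run H
t=31: L0/L1/L2 = -/H/- → run H
t=32: L0/L1/L2 = -/H/- → run H
t=33: L0/L1/L2 = -/H/- → run H
t=34: (idle)
t=35: (idle)
t=36: (idle)
t=37: (idle)
t=38: (idle)
t=39: (idle)

context switches = 11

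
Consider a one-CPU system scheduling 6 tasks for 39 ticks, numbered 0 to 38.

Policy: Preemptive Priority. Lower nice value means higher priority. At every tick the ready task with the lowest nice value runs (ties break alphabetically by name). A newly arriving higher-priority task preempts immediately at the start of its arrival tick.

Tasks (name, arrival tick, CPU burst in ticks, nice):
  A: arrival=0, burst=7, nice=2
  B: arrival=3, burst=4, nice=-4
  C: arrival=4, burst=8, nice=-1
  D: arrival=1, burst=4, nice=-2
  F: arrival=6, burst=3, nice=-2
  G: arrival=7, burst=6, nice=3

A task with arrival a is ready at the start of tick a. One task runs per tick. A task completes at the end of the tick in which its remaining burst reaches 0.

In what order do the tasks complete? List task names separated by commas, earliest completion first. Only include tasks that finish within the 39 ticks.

completion order = B, D, F, C, A, G

t=0: ready={A} → run A
t=1: ready={A,D} → run D
t=2: ready={A,D} → run D
t=3: ready={A,B,D} → run B
t=4: ready={A,B,C,D} → run B
t=5: ready={A,B,C,D} → run B
t=6: ready={A,B,C,D,F} → run B
t=7: ready={A,C,D,F,G} → run D
t=8: ready={A,C,D,F,G} → run D
t=9: ready={A,C,F,G} → run F
t=10: ready={A,C,F,G} → run F
t=11: ready={A,C,F,G} → run F
t=12: ready={A,C,G} → run C
t=13: ready={A,C,G} → run C
t=14: ready={A,C,G} → run C
t=15: ready={A,C,G} → run C
t=16: ready={A,C,G} → run C
t=17: ready={A,C,G} → run C
t=18: ready={A,C,G} → run C
t=19: ready={A,C,G} → run C
t=20: ready={A,G} → run A
t=21: ready={A,G} → run A
t=22: ready={A,G} → run A
t=23: ready={A,G} → run A
t=24: ready={A,G} → run A
t=25: ready={A,G} → run A
t=26: ready={G} → run G
t=27: ready={G} → run G
t=28: ready={G} → run G
t=29: ready={G} → run G
t=30: ready={G} → run G
t=31: ready={G} → run G
t=32: (idle)
t=33: (idle)
t=34: (idle)
t=35: (idle)
t=36: (idle)
t=37: (idle)
t=38: (idle)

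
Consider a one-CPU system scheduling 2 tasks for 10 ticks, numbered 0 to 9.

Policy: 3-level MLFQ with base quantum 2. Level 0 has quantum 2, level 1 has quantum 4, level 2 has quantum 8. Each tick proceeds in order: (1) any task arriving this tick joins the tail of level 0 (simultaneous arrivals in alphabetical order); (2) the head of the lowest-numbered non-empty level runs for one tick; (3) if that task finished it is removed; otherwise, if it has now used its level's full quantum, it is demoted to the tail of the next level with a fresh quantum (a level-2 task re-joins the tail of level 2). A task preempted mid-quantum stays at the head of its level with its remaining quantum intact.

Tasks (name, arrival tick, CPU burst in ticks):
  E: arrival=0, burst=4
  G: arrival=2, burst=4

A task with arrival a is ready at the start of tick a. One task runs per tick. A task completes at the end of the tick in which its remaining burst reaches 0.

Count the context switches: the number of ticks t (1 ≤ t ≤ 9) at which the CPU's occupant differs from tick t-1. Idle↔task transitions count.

t=0: L0/L1/L2 = E/-/- → run E
t=1: L0/L1/L2 = E/-/- → run E
t=2: L0/L1/L2 = G/E/- → run G
t=3: L0/L1/L2 = G/E/- → run G
t=4: L0/L1/L2 = -/EG/- → run E
t=5: L0/L1/L2 = -/EG/- → run E
t=6: L0/L1/L2 = -/G/- → run G
t=7: L0/L1/L2 = -/G/- → run G
t=8: (idle)
t=9: (idle)

context switches = 4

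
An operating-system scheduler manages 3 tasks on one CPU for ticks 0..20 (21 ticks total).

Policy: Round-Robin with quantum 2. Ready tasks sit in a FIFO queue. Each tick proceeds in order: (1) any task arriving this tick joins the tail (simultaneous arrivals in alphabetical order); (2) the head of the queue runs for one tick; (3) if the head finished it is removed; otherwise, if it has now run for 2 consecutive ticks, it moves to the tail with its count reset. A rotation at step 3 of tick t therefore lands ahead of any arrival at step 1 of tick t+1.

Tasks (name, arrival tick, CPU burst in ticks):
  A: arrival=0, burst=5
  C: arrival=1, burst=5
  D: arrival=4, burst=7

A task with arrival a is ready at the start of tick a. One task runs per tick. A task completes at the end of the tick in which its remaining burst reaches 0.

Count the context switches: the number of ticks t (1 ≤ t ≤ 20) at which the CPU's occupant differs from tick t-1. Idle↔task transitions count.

t=0: queue=[A] q_used=0 → run A
t=1: queue=[A,C] q_used=1 → run A
t=2: queue=[C,A] q_used=0 → run C
t=3: queue=[C,A] q_used=1 → run C
t=4: queue=[A,C,D] q_used=0 → run A
t=5: queue=[A,C,D] q_used=1 → run A
t=6: queue=[C,D,A] q_used=0 → run C
t=7: queue=[C,D,A] q_used=1 → run C
t=8: queue=[D,A,C] q_used=0 → run D
t=9: queue=[D,A,C] q_used=1 → run D
t=10: queue=[A,C,D] q_used=0 → run A
t=11: queue=[C,D] q_used=0 → run C
t=12: queue=[D] q_used=0 → run D
t=13: queue=[D] q_used=1 → run D
t=14: queue=[D] q_used=0 → run D
t=15: queue=[D] q_used=1 → run D
t=16: queue=[D] q_used=0 → run D
t=17: (idle)
t=18: (idle)
t=19: (idle)
t=20: (idle)

context switches = 8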